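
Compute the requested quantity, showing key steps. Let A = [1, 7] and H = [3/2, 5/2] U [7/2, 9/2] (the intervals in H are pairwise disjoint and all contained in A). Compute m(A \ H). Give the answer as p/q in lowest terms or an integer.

The ambient interval has length m(A) = 7 - 1 = 6.
Since the holes are disjoint and sit inside A, by finite additivity
  m(H) = sum_i (b_i - a_i), and m(A \ H) = m(A) - m(H).
Computing the hole measures:
  m(H_1) = 5/2 - 3/2 = 1.
  m(H_2) = 9/2 - 7/2 = 1.
Summed: m(H) = 1 + 1 = 2.
So m(A \ H) = 6 - 2 = 4.

4


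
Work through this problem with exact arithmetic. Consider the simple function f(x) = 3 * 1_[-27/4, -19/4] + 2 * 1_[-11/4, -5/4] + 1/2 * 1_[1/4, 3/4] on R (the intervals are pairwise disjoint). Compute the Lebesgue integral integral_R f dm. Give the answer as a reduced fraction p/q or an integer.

For a simple function f = sum_i c_i * 1_{A_i} with disjoint A_i,
  integral f dm = sum_i c_i * m(A_i).
Lengths of the A_i:
  m(A_1) = -19/4 - (-27/4) = 2.
  m(A_2) = -5/4 - (-11/4) = 3/2.
  m(A_3) = 3/4 - 1/4 = 1/2.
Contributions c_i * m(A_i):
  (3) * (2) = 6.
  (2) * (3/2) = 3.
  (1/2) * (1/2) = 1/4.
Total: 6 + 3 + 1/4 = 37/4.

37/4


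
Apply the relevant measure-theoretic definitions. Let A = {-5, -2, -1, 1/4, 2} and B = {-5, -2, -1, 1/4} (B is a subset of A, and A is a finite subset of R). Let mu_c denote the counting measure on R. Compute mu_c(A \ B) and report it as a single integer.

Counting measure assigns mu_c(E) = |E| (number of elements) when E is finite. For B subset A, A \ B is the set of elements of A not in B, so |A \ B| = |A| - |B|.
|A| = 5, |B| = 4, so mu_c(A \ B) = 5 - 4 = 1.

1


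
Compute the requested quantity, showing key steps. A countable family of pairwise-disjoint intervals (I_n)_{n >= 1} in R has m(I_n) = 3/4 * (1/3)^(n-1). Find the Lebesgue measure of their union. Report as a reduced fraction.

By countable additivity of the Lebesgue measure on pairwise disjoint measurable sets,
  m(union_{n >= 1} I_n) = sum_{n >= 1} m(I_n) = sum_{n >= 1} a * r^(n-1),
  with a = 3/4 and r = 1/3.
Since 0 < r = 1/3 < 1, the geometric series converges:
  sum_{n >= 1} a * r^(n-1) = a / (1 - r).
  = 3/4 / (1 - 1/3)
  = 3/4 / (2/3)
  = 9/8.

9/8


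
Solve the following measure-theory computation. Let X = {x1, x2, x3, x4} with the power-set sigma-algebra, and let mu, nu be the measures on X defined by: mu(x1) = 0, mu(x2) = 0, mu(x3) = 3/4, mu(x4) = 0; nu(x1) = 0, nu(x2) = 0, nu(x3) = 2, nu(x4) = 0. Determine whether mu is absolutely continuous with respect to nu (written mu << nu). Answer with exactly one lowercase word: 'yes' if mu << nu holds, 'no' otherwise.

mu << nu means: every nu-null measurable set is also mu-null; equivalently, for every atom x, if nu({x}) = 0 then mu({x}) = 0.
Checking each atom:
  x1: nu = 0, mu = 0 -> consistent with mu << nu.
  x2: nu = 0, mu = 0 -> consistent with mu << nu.
  x3: nu = 2 > 0 -> no constraint.
  x4: nu = 0, mu = 0 -> consistent with mu << nu.
No atom violates the condition. Therefore mu << nu.

yes


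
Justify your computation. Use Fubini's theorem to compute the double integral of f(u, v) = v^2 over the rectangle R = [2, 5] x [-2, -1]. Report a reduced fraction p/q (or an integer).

f(u, v) is a tensor product of a function of u and a function of v, and both factors are bounded continuous (hence Lebesgue integrable) on the rectangle, so Fubini's theorem applies:
  integral_R f d(m x m) = (integral_a1^b1 1 du) * (integral_a2^b2 v^2 dv).
Inner integral in u: integral_{2}^{5} 1 du = (5^1 - 2^1)/1
  = 3.
Inner integral in v: integral_{-2}^{-1} v^2 dv = ((-1)^3 - (-2)^3)/3
  = 7/3.
Product: (3) * (7/3) = 7.

7


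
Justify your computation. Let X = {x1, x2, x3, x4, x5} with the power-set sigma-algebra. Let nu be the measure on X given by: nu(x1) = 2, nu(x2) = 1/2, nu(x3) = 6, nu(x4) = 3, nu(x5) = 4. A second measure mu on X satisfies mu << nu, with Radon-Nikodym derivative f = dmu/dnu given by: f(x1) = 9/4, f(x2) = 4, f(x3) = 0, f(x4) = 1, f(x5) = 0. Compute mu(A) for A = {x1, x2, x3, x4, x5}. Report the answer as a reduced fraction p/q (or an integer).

By the defining property of the Radon-Nikodym derivative, for every measurable set A,
  mu(A) = integral_A f dnu.
Since nu is a discrete measure concentrated on the atoms of X, the integral over A reduces to the sum
  mu(A) = sum_{x in A} f(x) * nu({x}).
Computing each term:
  x1: f(x1) * nu(x1) = 9/4 * 2 = 9/2.
  x2: f(x2) * nu(x2) = 4 * 1/2 = 2.
  x3: f(x3) * nu(x3) = 0 * 6 = 0.
  x4: f(x4) * nu(x4) = 1 * 3 = 3.
  x5: f(x5) * nu(x5) = 0 * 4 = 0.
Summing: mu(A) = 9/2 + 2 + 0 + 3 + 0 = 19/2.

19/2


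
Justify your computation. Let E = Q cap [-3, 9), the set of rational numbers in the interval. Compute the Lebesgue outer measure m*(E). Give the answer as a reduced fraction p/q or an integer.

Q cap [-3, 9) is countable; list its elements as q_1, q_2, ... . Fix eps > 0 and cover the k-th point by an interval of length eps * 2^(-k). The cover has total length eps * sum_{k>=1} 2^(-k) = eps, so by definition of outer measure m*(Q cap [-3, 9)) <= eps. Since eps was arbitrary and m* >= 0, the outer measure is 0.

0


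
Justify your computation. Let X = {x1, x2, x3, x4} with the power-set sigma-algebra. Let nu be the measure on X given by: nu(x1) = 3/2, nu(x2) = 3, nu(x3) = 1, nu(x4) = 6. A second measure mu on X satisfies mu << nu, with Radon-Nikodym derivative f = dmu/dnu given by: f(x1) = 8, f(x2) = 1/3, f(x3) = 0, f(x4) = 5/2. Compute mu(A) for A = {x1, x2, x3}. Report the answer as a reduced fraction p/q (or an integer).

By the defining property of the Radon-Nikodym derivative, for every measurable set A,
  mu(A) = integral_A f dnu.
Since nu is a discrete measure concentrated on the atoms of X, the integral over A reduces to the sum
  mu(A) = sum_{x in A} f(x) * nu({x}).
Computing each term:
  x1: f(x1) * nu(x1) = 8 * 3/2 = 12.
  x2: f(x2) * nu(x2) = 1/3 * 3 = 1.
  x3: f(x3) * nu(x3) = 0 * 1 = 0.
Summing: mu(A) = 12 + 1 + 0 = 13.

13


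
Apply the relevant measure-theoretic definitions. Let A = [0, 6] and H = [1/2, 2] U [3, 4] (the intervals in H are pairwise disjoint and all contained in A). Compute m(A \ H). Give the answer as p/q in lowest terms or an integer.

The ambient interval has length m(A) = 6 - 0 = 6.
Since the holes are disjoint and sit inside A, by finite additivity
  m(H) = sum_i (b_i - a_i), and m(A \ H) = m(A) - m(H).
Computing the hole measures:
  m(H_1) = 2 - 1/2 = 3/2.
  m(H_2) = 4 - 3 = 1.
Summed: m(H) = 3/2 + 1 = 5/2.
So m(A \ H) = 6 - 5/2 = 7/2.

7/2


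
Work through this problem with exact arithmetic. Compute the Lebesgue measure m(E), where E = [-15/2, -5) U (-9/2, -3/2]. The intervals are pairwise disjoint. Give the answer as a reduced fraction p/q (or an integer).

For pairwise disjoint intervals, m(union_i I_i) = sum_i m(I_i),
and m is invariant under swapping open/closed endpoints (single points have measure 0).
So m(E) = sum_i (b_i - a_i).
  I_1 has length -5 - (-15/2) = 5/2.
  I_2 has length -3/2 - (-9/2) = 3.
Summing:
  m(E) = 5/2 + 3 = 11/2.

11/2


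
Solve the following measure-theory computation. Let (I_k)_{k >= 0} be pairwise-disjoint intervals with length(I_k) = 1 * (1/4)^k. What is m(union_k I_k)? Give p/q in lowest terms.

By countable additivity of the Lebesgue measure on pairwise disjoint measurable sets,
  m(union_{k >= 0} I_k) = sum_{k >= 0} m(I_k) = sum_{k >= 0} a * r^k,
  with a = 1 and r = 1/4.
Since 0 < r = 1/4 < 1, the geometric series converges:
  sum_{k >= 0} a * r^k = a / (1 - r).
  = 1 / (1 - 1/4)
  = 1 / (3/4)
  = 4/3.

4/3


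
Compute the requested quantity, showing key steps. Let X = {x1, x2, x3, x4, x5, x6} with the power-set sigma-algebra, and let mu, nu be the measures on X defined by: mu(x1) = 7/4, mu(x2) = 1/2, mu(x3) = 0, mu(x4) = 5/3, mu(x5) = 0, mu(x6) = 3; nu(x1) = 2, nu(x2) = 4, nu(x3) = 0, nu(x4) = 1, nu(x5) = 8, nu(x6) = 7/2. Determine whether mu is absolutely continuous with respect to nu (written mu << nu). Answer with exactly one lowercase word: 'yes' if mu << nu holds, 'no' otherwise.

mu << nu means: every nu-null measurable set is also mu-null; equivalently, for every atom x, if nu({x}) = 0 then mu({x}) = 0.
Checking each atom:
  x1: nu = 2 > 0 -> no constraint.
  x2: nu = 4 > 0 -> no constraint.
  x3: nu = 0, mu = 0 -> consistent with mu << nu.
  x4: nu = 1 > 0 -> no constraint.
  x5: nu = 8 > 0 -> no constraint.
  x6: nu = 7/2 > 0 -> no constraint.
No atom violates the condition. Therefore mu << nu.

yes


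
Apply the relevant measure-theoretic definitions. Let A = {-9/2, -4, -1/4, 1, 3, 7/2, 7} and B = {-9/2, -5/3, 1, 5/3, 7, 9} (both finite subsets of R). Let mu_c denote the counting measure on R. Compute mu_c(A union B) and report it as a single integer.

Counting measure on a finite set equals cardinality. By inclusion-exclusion, |A union B| = |A| + |B| - |A cap B|.
|A| = 7, |B| = 6, |A cap B| = 3.
So mu_c(A union B) = 7 + 6 - 3 = 10.

10


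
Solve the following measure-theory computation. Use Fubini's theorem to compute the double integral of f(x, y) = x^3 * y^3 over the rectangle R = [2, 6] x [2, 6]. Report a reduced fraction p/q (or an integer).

f(x, y) is a tensor product of a function of x and a function of y, and both factors are bounded continuous (hence Lebesgue integrable) on the rectangle, so Fubini's theorem applies:
  integral_R f d(m x m) = (integral_a1^b1 x^3 dx) * (integral_a2^b2 y^3 dy).
Inner integral in x: integral_{2}^{6} x^3 dx = (6^4 - 2^4)/4
  = 320.
Inner integral in y: integral_{2}^{6} y^3 dy = (6^4 - 2^4)/4
  = 320.
Product: (320) * (320) = 102400.

102400


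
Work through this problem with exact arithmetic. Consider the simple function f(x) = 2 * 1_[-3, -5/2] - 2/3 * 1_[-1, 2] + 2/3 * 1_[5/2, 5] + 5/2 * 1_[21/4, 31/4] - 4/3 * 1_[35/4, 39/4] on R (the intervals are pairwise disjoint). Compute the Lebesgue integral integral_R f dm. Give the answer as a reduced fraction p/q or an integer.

For a simple function f = sum_i c_i * 1_{A_i} with disjoint A_i,
  integral f dm = sum_i c_i * m(A_i).
Lengths of the A_i:
  m(A_1) = -5/2 - (-3) = 1/2.
  m(A_2) = 2 - (-1) = 3.
  m(A_3) = 5 - 5/2 = 5/2.
  m(A_4) = 31/4 - 21/4 = 5/2.
  m(A_5) = 39/4 - 35/4 = 1.
Contributions c_i * m(A_i):
  (2) * (1/2) = 1.
  (-2/3) * (3) = -2.
  (2/3) * (5/2) = 5/3.
  (5/2) * (5/2) = 25/4.
  (-4/3) * (1) = -4/3.
Total: 1 - 2 + 5/3 + 25/4 - 4/3 = 67/12.

67/12


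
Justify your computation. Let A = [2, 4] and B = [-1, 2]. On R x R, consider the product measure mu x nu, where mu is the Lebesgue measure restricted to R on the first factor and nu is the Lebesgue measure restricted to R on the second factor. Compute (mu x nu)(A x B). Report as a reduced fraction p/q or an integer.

For a measurable rectangle A x B, the product measure satisfies
  (mu x nu)(A x B) = mu(A) * nu(B).
  mu(A) = 2.
  nu(B) = 3.
  (mu x nu)(A x B) = 2 * 3 = 6.

6


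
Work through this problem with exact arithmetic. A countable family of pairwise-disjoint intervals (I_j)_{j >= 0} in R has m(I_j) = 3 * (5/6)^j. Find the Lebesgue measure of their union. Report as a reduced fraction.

By countable additivity of the Lebesgue measure on pairwise disjoint measurable sets,
  m(union_{j >= 0} I_j) = sum_{j >= 0} m(I_j) = sum_{j >= 0} a * r^j,
  with a = 3 and r = 5/6.
Since 0 < r = 5/6 < 1, the geometric series converges:
  sum_{j >= 0} a * r^j = a / (1 - r).
  = 3 / (1 - 5/6)
  = 3 / (1/6)
  = 18.

18


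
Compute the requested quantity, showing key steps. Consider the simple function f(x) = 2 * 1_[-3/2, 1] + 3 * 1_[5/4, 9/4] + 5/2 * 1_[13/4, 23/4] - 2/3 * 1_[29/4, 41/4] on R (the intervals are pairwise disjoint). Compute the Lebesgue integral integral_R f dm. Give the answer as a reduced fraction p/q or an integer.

For a simple function f = sum_i c_i * 1_{A_i} with disjoint A_i,
  integral f dm = sum_i c_i * m(A_i).
Lengths of the A_i:
  m(A_1) = 1 - (-3/2) = 5/2.
  m(A_2) = 9/4 - 5/4 = 1.
  m(A_3) = 23/4 - 13/4 = 5/2.
  m(A_4) = 41/4 - 29/4 = 3.
Contributions c_i * m(A_i):
  (2) * (5/2) = 5.
  (3) * (1) = 3.
  (5/2) * (5/2) = 25/4.
  (-2/3) * (3) = -2.
Total: 5 + 3 + 25/4 - 2 = 49/4.

49/4


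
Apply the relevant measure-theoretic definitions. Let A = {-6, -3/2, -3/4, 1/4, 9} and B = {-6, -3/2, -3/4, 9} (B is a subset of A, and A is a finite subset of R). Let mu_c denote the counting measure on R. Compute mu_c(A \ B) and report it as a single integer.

Counting measure assigns mu_c(E) = |E| (number of elements) when E is finite. For B subset A, A \ B is the set of elements of A not in B, so |A \ B| = |A| - |B|.
|A| = 5, |B| = 4, so mu_c(A \ B) = 5 - 4 = 1.

1


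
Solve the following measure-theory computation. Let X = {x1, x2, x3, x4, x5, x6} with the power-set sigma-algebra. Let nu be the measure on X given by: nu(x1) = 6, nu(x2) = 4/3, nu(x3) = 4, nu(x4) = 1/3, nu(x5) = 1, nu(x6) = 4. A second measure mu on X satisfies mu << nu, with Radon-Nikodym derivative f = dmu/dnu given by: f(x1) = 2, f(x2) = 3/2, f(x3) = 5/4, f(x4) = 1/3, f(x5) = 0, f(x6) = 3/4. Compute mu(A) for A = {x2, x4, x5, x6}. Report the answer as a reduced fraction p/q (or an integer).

By the defining property of the Radon-Nikodym derivative, for every measurable set A,
  mu(A) = integral_A f dnu.
Since nu is a discrete measure concentrated on the atoms of X, the integral over A reduces to the sum
  mu(A) = sum_{x in A} f(x) * nu({x}).
Computing each term:
  x2: f(x2) * nu(x2) = 3/2 * 4/3 = 2.
  x4: f(x4) * nu(x4) = 1/3 * 1/3 = 1/9.
  x5: f(x5) * nu(x5) = 0 * 1 = 0.
  x6: f(x6) * nu(x6) = 3/4 * 4 = 3.
Summing: mu(A) = 2 + 1/9 + 0 + 3 = 46/9.

46/9


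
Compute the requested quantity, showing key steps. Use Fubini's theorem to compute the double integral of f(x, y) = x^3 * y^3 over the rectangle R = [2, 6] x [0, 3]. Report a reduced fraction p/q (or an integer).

f(x, y) is a tensor product of a function of x and a function of y, and both factors are bounded continuous (hence Lebesgue integrable) on the rectangle, so Fubini's theorem applies:
  integral_R f d(m x m) = (integral_a1^b1 x^3 dx) * (integral_a2^b2 y^3 dy).
Inner integral in x: integral_{2}^{6} x^3 dx = (6^4 - 2^4)/4
  = 320.
Inner integral in y: integral_{0}^{3} y^3 dy = (3^4 - 0^4)/4
  = 81/4.
Product: (320) * (81/4) = 6480.

6480


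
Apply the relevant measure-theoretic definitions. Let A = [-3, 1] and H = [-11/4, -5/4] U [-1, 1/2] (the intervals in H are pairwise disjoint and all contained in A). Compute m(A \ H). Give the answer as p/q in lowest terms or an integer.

The ambient interval has length m(A) = 1 - (-3) = 4.
Since the holes are disjoint and sit inside A, by finite additivity
  m(H) = sum_i (b_i - a_i), and m(A \ H) = m(A) - m(H).
Computing the hole measures:
  m(H_1) = -5/4 - (-11/4) = 3/2.
  m(H_2) = 1/2 - (-1) = 3/2.
Summed: m(H) = 3/2 + 3/2 = 3.
So m(A \ H) = 4 - 3 = 1.

1


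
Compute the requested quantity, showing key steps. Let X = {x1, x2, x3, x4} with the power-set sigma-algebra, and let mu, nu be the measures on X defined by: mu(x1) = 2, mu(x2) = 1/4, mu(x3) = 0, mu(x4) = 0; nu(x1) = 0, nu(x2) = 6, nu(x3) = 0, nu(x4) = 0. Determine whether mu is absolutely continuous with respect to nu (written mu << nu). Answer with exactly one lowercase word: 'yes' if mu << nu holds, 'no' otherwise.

mu << nu means: every nu-null measurable set is also mu-null; equivalently, for every atom x, if nu({x}) = 0 then mu({x}) = 0.
Checking each atom:
  x1: nu = 0, mu = 2 > 0 -> violates mu << nu.
  x2: nu = 6 > 0 -> no constraint.
  x3: nu = 0, mu = 0 -> consistent with mu << nu.
  x4: nu = 0, mu = 0 -> consistent with mu << nu.
The atom(s) x1 violate the condition (nu = 0 but mu > 0). Therefore mu is NOT absolutely continuous w.r.t. nu.

no


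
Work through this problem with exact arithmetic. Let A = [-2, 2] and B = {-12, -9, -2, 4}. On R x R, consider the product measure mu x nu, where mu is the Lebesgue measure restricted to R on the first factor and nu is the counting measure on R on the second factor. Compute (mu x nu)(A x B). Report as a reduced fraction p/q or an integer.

For a measurable rectangle A x B, the product measure satisfies
  (mu x nu)(A x B) = mu(A) * nu(B).
  mu(A) = 4.
  nu(B) = 4.
  (mu x nu)(A x B) = 4 * 4 = 16.

16


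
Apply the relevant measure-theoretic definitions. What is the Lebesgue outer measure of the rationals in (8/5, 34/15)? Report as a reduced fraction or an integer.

E = Q cap (8/5, 34/15) is a subset of Q, which is countable. Enumerate Q = {q_1, q_2, ...}; for any eps > 0, cover q_k by the open interval (q_k - eps/2^(k+1), q_k + eps/2^(k+1)), of length eps/2^k. The total cover length is sum_{k>=1} eps/2^k = eps. Hence m*(E) <= m*(Q) <= eps for every eps > 0, and since outer measure is non-negative, m*(E) = 0.

0


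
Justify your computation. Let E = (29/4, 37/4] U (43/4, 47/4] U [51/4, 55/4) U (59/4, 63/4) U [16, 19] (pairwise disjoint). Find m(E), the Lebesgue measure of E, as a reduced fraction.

For pairwise disjoint intervals, m(union_i I_i) = sum_i m(I_i),
and m is invariant under swapping open/closed endpoints (single points have measure 0).
So m(E) = sum_i (b_i - a_i).
  I_1 has length 37/4 - 29/4 = 2.
  I_2 has length 47/4 - 43/4 = 1.
  I_3 has length 55/4 - 51/4 = 1.
  I_4 has length 63/4 - 59/4 = 1.
  I_5 has length 19 - 16 = 3.
Summing:
  m(E) = 2 + 1 + 1 + 1 + 3 = 8.

8


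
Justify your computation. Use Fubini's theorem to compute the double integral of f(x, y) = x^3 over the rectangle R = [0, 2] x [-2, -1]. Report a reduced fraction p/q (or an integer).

f(x, y) is a tensor product of a function of x and a function of y, and both factors are bounded continuous (hence Lebesgue integrable) on the rectangle, so Fubini's theorem applies:
  integral_R f d(m x m) = (integral_a1^b1 x^3 dx) * (integral_a2^b2 1 dy).
Inner integral in x: integral_{0}^{2} x^3 dx = (2^4 - 0^4)/4
  = 4.
Inner integral in y: integral_{-2}^{-1} 1 dy = ((-1)^1 - (-2)^1)/1
  = 1.
Product: (4) * (1) = 4.

4


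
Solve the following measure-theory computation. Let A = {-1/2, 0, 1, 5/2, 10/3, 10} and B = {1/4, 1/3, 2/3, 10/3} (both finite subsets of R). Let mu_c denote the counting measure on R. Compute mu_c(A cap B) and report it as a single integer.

Counting measure on a finite set equals cardinality. mu_c(A cap B) = |A cap B| (elements appearing in both).
Enumerating the elements of A that also lie in B gives 1 element(s).
So mu_c(A cap B) = 1.

1


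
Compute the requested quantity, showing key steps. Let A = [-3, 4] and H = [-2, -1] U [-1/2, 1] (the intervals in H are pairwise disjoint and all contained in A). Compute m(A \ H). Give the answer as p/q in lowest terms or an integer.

The ambient interval has length m(A) = 4 - (-3) = 7.
Since the holes are disjoint and sit inside A, by finite additivity
  m(H) = sum_i (b_i - a_i), and m(A \ H) = m(A) - m(H).
Computing the hole measures:
  m(H_1) = -1 - (-2) = 1.
  m(H_2) = 1 - (-1/2) = 3/2.
Summed: m(H) = 1 + 3/2 = 5/2.
So m(A \ H) = 7 - 5/2 = 9/2.

9/2


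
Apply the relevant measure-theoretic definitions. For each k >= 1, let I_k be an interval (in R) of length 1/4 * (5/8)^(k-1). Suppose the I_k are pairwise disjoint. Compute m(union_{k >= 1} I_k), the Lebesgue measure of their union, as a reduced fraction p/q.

By countable additivity of the Lebesgue measure on pairwise disjoint measurable sets,
  m(union_{k >= 1} I_k) = sum_{k >= 1} m(I_k) = sum_{k >= 1} a * r^(k-1),
  with a = 1/4 and r = 5/8.
Since 0 < r = 5/8 < 1, the geometric series converges:
  sum_{k >= 1} a * r^(k-1) = a / (1 - r).
  = 1/4 / (1 - 5/8)
  = 1/4 / (3/8)
  = 2/3.

2/3


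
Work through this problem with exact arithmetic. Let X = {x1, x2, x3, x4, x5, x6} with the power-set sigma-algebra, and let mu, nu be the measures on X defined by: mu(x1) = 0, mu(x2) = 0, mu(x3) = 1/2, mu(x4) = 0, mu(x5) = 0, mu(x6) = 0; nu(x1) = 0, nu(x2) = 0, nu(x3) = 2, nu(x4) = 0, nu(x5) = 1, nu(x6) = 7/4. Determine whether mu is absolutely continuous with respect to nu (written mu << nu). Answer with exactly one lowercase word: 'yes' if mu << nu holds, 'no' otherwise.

mu << nu means: every nu-null measurable set is also mu-null; equivalently, for every atom x, if nu({x}) = 0 then mu({x}) = 0.
Checking each atom:
  x1: nu = 0, mu = 0 -> consistent with mu << nu.
  x2: nu = 0, mu = 0 -> consistent with mu << nu.
  x3: nu = 2 > 0 -> no constraint.
  x4: nu = 0, mu = 0 -> consistent with mu << nu.
  x5: nu = 1 > 0 -> no constraint.
  x6: nu = 7/4 > 0 -> no constraint.
No atom violates the condition. Therefore mu << nu.

yes


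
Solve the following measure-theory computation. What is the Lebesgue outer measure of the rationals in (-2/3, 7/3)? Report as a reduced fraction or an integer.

Q cap (-2/3, 7/3) is countable; list its elements as q_1, q_2, ... . Fix eps > 0 and cover the k-th point by an interval of length eps * 2^(-k). The cover has total length eps * sum_{k>=1} 2^(-k) = eps, so by definition of outer measure m*(Q cap (-2/3, 7/3)) <= eps. Since eps was arbitrary and m* >= 0, the outer measure is 0.

0


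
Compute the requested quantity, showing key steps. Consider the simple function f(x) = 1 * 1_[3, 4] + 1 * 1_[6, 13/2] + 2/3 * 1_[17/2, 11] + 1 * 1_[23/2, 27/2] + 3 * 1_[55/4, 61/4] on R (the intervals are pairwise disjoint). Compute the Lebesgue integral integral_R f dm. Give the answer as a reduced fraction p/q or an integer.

For a simple function f = sum_i c_i * 1_{A_i} with disjoint A_i,
  integral f dm = sum_i c_i * m(A_i).
Lengths of the A_i:
  m(A_1) = 4 - 3 = 1.
  m(A_2) = 13/2 - 6 = 1/2.
  m(A_3) = 11 - 17/2 = 5/2.
  m(A_4) = 27/2 - 23/2 = 2.
  m(A_5) = 61/4 - 55/4 = 3/2.
Contributions c_i * m(A_i):
  (1) * (1) = 1.
  (1) * (1/2) = 1/2.
  (2/3) * (5/2) = 5/3.
  (1) * (2) = 2.
  (3) * (3/2) = 9/2.
Total: 1 + 1/2 + 5/3 + 2 + 9/2 = 29/3.

29/3


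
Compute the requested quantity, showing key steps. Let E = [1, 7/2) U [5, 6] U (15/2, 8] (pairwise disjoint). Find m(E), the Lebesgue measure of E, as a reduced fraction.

For pairwise disjoint intervals, m(union_i I_i) = sum_i m(I_i),
and m is invariant under swapping open/closed endpoints (single points have measure 0).
So m(E) = sum_i (b_i - a_i).
  I_1 has length 7/2 - 1 = 5/2.
  I_2 has length 6 - 5 = 1.
  I_3 has length 8 - 15/2 = 1/2.
Summing:
  m(E) = 5/2 + 1 + 1/2 = 4.

4


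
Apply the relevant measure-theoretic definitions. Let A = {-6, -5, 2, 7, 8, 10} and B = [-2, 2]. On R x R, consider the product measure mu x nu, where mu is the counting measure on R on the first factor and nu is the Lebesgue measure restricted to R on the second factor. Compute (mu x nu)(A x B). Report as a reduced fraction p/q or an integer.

For a measurable rectangle A x B, the product measure satisfies
  (mu x nu)(A x B) = mu(A) * nu(B).
  mu(A) = 6.
  nu(B) = 4.
  (mu x nu)(A x B) = 6 * 4 = 24.

24


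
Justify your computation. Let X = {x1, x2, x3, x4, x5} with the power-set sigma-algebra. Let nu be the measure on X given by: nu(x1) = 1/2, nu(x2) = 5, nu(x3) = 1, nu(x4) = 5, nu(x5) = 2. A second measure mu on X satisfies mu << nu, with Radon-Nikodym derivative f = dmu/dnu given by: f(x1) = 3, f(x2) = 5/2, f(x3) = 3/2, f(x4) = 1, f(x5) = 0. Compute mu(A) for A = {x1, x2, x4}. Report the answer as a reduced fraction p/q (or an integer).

By the defining property of the Radon-Nikodym derivative, for every measurable set A,
  mu(A) = integral_A f dnu.
Since nu is a discrete measure concentrated on the atoms of X, the integral over A reduces to the sum
  mu(A) = sum_{x in A} f(x) * nu({x}).
Computing each term:
  x1: f(x1) * nu(x1) = 3 * 1/2 = 3/2.
  x2: f(x2) * nu(x2) = 5/2 * 5 = 25/2.
  x4: f(x4) * nu(x4) = 1 * 5 = 5.
Summing: mu(A) = 3/2 + 25/2 + 5 = 19.

19


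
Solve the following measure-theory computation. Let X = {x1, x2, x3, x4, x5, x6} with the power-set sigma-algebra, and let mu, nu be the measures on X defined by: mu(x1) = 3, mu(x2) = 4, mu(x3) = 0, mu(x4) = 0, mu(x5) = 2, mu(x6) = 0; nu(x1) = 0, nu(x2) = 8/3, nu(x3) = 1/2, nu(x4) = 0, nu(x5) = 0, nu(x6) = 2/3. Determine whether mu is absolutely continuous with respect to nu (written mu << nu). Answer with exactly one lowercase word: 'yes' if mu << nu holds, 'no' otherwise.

mu << nu means: every nu-null measurable set is also mu-null; equivalently, for every atom x, if nu({x}) = 0 then mu({x}) = 0.
Checking each atom:
  x1: nu = 0, mu = 3 > 0 -> violates mu << nu.
  x2: nu = 8/3 > 0 -> no constraint.
  x3: nu = 1/2 > 0 -> no constraint.
  x4: nu = 0, mu = 0 -> consistent with mu << nu.
  x5: nu = 0, mu = 2 > 0 -> violates mu << nu.
  x6: nu = 2/3 > 0 -> no constraint.
The atom(s) x1, x5 violate the condition (nu = 0 but mu > 0). Therefore mu is NOT absolutely continuous w.r.t. nu.

no


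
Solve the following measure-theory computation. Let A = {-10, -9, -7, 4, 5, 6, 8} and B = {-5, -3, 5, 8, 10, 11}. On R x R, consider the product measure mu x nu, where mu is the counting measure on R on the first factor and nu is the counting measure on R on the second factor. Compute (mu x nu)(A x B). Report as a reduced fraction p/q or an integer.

For a measurable rectangle A x B, the product measure satisfies
  (mu x nu)(A x B) = mu(A) * nu(B).
  mu(A) = 7.
  nu(B) = 6.
  (mu x nu)(A x B) = 7 * 6 = 42.

42


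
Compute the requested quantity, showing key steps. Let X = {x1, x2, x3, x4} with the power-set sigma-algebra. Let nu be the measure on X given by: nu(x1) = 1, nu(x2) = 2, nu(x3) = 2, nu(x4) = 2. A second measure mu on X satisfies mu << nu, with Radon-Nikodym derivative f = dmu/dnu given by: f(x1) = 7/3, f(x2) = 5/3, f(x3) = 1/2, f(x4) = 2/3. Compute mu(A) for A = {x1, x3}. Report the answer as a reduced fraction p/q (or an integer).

By the defining property of the Radon-Nikodym derivative, for every measurable set A,
  mu(A) = integral_A f dnu.
Since nu is a discrete measure concentrated on the atoms of X, the integral over A reduces to the sum
  mu(A) = sum_{x in A} f(x) * nu({x}).
Computing each term:
  x1: f(x1) * nu(x1) = 7/3 * 1 = 7/3.
  x3: f(x3) * nu(x3) = 1/2 * 2 = 1.
Summing: mu(A) = 7/3 + 1 = 10/3.

10/3


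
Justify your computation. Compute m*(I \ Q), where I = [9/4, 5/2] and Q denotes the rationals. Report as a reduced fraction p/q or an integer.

The interval I = [9/4, 5/2] has m(I) = 5/2 - 9/4 = 1/4 (endpoints are measure-zero, so open/closed/half-open agree). Write I = (I cap Q) u (I \ Q). The rationals in I are countable, so m*(I cap Q) = 0 (cover each rational by intervals whose total length is arbitrarily small). By countable subadditivity m*(I) <= m*(I cap Q) + m*(I \ Q), hence m*(I \ Q) >= m(I) = 1/4. The reverse inequality m*(I \ Q) <= m*(I) = 1/4 is trivial since (I \ Q) is a subset of I. Therefore m*(I \ Q) = 1/4.

1/4


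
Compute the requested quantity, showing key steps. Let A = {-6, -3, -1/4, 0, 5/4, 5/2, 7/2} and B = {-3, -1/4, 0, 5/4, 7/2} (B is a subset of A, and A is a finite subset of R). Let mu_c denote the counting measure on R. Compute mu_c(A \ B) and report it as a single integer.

Counting measure assigns mu_c(E) = |E| (number of elements) when E is finite. For B subset A, A \ B is the set of elements of A not in B, so |A \ B| = |A| - |B|.
|A| = 7, |B| = 5, so mu_c(A \ B) = 7 - 5 = 2.

2


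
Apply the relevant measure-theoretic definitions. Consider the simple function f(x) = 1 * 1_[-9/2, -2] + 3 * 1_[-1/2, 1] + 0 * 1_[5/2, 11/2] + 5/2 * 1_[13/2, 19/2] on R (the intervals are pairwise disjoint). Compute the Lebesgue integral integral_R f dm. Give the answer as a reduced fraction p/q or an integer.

For a simple function f = sum_i c_i * 1_{A_i} with disjoint A_i,
  integral f dm = sum_i c_i * m(A_i).
Lengths of the A_i:
  m(A_1) = -2 - (-9/2) = 5/2.
  m(A_2) = 1 - (-1/2) = 3/2.
  m(A_3) = 11/2 - 5/2 = 3.
  m(A_4) = 19/2 - 13/2 = 3.
Contributions c_i * m(A_i):
  (1) * (5/2) = 5/2.
  (3) * (3/2) = 9/2.
  (0) * (3) = 0.
  (5/2) * (3) = 15/2.
Total: 5/2 + 9/2 + 0 + 15/2 = 29/2.

29/2


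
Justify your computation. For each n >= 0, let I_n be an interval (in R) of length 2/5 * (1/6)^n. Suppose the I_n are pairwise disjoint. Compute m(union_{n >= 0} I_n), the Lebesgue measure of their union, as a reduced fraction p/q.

By countable additivity of the Lebesgue measure on pairwise disjoint measurable sets,
  m(union_{n >= 0} I_n) = sum_{n >= 0} m(I_n) = sum_{n >= 0} a * r^n,
  with a = 2/5 and r = 1/6.
Since 0 < r = 1/6 < 1, the geometric series converges:
  sum_{n >= 0} a * r^n = a / (1 - r).
  = 2/5 / (1 - 1/6)
  = 2/5 / (5/6)
  = 12/25.

12/25


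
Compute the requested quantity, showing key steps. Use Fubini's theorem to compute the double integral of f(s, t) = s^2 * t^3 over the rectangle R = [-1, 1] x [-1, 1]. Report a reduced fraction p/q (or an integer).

f(s, t) is a tensor product of a function of s and a function of t, and both factors are bounded continuous (hence Lebesgue integrable) on the rectangle, so Fubini's theorem applies:
  integral_R f d(m x m) = (integral_a1^b1 s^2 ds) * (integral_a2^b2 t^3 dt).
Inner integral in s: integral_{-1}^{1} s^2 ds = (1^3 - (-1)^3)/3
  = 2/3.
Inner integral in t: integral_{-1}^{1} t^3 dt = (1^4 - (-1)^4)/4
  = 0.
Product: (2/3) * (0) = 0.

0


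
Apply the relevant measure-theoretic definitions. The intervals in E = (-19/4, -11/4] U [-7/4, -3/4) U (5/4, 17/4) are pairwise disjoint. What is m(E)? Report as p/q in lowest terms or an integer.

For pairwise disjoint intervals, m(union_i I_i) = sum_i m(I_i),
and m is invariant under swapping open/closed endpoints (single points have measure 0).
So m(E) = sum_i (b_i - a_i).
  I_1 has length -11/4 - (-19/4) = 2.
  I_2 has length -3/4 - (-7/4) = 1.
  I_3 has length 17/4 - 5/4 = 3.
Summing:
  m(E) = 2 + 1 + 3 = 6.

6


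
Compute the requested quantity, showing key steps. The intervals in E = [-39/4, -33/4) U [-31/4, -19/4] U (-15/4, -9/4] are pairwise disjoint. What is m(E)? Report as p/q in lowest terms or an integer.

For pairwise disjoint intervals, m(union_i I_i) = sum_i m(I_i),
and m is invariant under swapping open/closed endpoints (single points have measure 0).
So m(E) = sum_i (b_i - a_i).
  I_1 has length -33/4 - (-39/4) = 3/2.
  I_2 has length -19/4 - (-31/4) = 3.
  I_3 has length -9/4 - (-15/4) = 3/2.
Summing:
  m(E) = 3/2 + 3 + 3/2 = 6.

6


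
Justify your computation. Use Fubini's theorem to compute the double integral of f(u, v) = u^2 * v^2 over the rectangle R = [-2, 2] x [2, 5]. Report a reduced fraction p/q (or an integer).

f(u, v) is a tensor product of a function of u and a function of v, and both factors are bounded continuous (hence Lebesgue integrable) on the rectangle, so Fubini's theorem applies:
  integral_R f d(m x m) = (integral_a1^b1 u^2 du) * (integral_a2^b2 v^2 dv).
Inner integral in u: integral_{-2}^{2} u^2 du = (2^3 - (-2)^3)/3
  = 16/3.
Inner integral in v: integral_{2}^{5} v^2 dv = (5^3 - 2^3)/3
  = 39.
Product: (16/3) * (39) = 208.

208


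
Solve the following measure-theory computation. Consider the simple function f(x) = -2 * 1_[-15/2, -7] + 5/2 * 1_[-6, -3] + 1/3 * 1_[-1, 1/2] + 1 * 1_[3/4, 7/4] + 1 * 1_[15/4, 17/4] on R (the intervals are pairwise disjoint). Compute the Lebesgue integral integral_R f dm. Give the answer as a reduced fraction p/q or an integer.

For a simple function f = sum_i c_i * 1_{A_i} with disjoint A_i,
  integral f dm = sum_i c_i * m(A_i).
Lengths of the A_i:
  m(A_1) = -7 - (-15/2) = 1/2.
  m(A_2) = -3 - (-6) = 3.
  m(A_3) = 1/2 - (-1) = 3/2.
  m(A_4) = 7/4 - 3/4 = 1.
  m(A_5) = 17/4 - 15/4 = 1/2.
Contributions c_i * m(A_i):
  (-2) * (1/2) = -1.
  (5/2) * (3) = 15/2.
  (1/3) * (3/2) = 1/2.
  (1) * (1) = 1.
  (1) * (1/2) = 1/2.
Total: -1 + 15/2 + 1/2 + 1 + 1/2 = 17/2.

17/2


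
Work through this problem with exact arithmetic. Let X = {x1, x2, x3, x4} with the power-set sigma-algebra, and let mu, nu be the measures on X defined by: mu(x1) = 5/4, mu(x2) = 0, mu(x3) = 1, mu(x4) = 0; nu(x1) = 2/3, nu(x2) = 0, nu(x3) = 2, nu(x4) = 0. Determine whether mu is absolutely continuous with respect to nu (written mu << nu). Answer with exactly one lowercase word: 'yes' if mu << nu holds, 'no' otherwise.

mu << nu means: every nu-null measurable set is also mu-null; equivalently, for every atom x, if nu({x}) = 0 then mu({x}) = 0.
Checking each atom:
  x1: nu = 2/3 > 0 -> no constraint.
  x2: nu = 0, mu = 0 -> consistent with mu << nu.
  x3: nu = 2 > 0 -> no constraint.
  x4: nu = 0, mu = 0 -> consistent with mu << nu.
No atom violates the condition. Therefore mu << nu.

yes


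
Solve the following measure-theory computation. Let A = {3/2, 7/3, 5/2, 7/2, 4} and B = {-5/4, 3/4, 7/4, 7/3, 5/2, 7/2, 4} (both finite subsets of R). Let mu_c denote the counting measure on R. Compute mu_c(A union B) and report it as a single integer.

Counting measure on a finite set equals cardinality. By inclusion-exclusion, |A union B| = |A| + |B| - |A cap B|.
|A| = 5, |B| = 7, |A cap B| = 4.
So mu_c(A union B) = 5 + 7 - 4 = 8.

8


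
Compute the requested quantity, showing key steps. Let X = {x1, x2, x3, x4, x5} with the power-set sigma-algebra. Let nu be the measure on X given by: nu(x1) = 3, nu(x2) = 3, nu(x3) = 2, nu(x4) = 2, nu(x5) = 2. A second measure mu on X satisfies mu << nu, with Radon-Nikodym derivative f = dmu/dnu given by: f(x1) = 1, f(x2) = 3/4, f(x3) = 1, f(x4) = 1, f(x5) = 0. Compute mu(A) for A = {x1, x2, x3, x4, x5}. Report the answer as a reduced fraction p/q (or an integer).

By the defining property of the Radon-Nikodym derivative, for every measurable set A,
  mu(A) = integral_A f dnu.
Since nu is a discrete measure concentrated on the atoms of X, the integral over A reduces to the sum
  mu(A) = sum_{x in A} f(x) * nu({x}).
Computing each term:
  x1: f(x1) * nu(x1) = 1 * 3 = 3.
  x2: f(x2) * nu(x2) = 3/4 * 3 = 9/4.
  x3: f(x3) * nu(x3) = 1 * 2 = 2.
  x4: f(x4) * nu(x4) = 1 * 2 = 2.
  x5: f(x5) * nu(x5) = 0 * 2 = 0.
Summing: mu(A) = 3 + 9/4 + 2 + 2 + 0 = 37/4.

37/4


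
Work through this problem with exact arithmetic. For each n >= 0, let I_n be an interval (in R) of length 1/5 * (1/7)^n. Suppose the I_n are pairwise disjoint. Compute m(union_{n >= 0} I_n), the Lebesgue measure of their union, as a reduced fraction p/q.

By countable additivity of the Lebesgue measure on pairwise disjoint measurable sets,
  m(union_{n >= 0} I_n) = sum_{n >= 0} m(I_n) = sum_{n >= 0} a * r^n,
  with a = 1/5 and r = 1/7.
Since 0 < r = 1/7 < 1, the geometric series converges:
  sum_{n >= 0} a * r^n = a / (1 - r).
  = 1/5 / (1 - 1/7)
  = 1/5 / (6/7)
  = 7/30.

7/30


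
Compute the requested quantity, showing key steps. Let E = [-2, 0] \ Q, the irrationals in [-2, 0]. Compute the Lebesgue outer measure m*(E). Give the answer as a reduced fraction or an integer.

The interval I = [-2, 0] has m(I) = 0 - (-2) = 2 (endpoints are measure-zero, so open/closed/half-open agree). Write I = (I cap Q) u (I \ Q). The rationals in I are countable, so m*(I cap Q) = 0 (cover each rational by intervals whose total length is arbitrarily small). By countable subadditivity m*(I) <= m*(I cap Q) + m*(I \ Q), hence m*(I \ Q) >= m(I) = 2. The reverse inequality m*(I \ Q) <= m*(I) = 2 is trivial since (I \ Q) is a subset of I. Therefore m*(I \ Q) = 2.

2


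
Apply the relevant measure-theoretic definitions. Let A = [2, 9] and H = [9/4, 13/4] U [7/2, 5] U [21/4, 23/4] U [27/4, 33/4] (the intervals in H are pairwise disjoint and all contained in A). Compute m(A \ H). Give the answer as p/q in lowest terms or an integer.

The ambient interval has length m(A) = 9 - 2 = 7.
Since the holes are disjoint and sit inside A, by finite additivity
  m(H) = sum_i (b_i - a_i), and m(A \ H) = m(A) - m(H).
Computing the hole measures:
  m(H_1) = 13/4 - 9/4 = 1.
  m(H_2) = 5 - 7/2 = 3/2.
  m(H_3) = 23/4 - 21/4 = 1/2.
  m(H_4) = 33/4 - 27/4 = 3/2.
Summed: m(H) = 1 + 3/2 + 1/2 + 3/2 = 9/2.
So m(A \ H) = 7 - 9/2 = 5/2.

5/2


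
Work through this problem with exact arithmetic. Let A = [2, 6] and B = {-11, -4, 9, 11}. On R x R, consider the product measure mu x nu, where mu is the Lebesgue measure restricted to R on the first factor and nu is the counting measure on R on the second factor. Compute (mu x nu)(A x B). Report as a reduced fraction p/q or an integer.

For a measurable rectangle A x B, the product measure satisfies
  (mu x nu)(A x B) = mu(A) * nu(B).
  mu(A) = 4.
  nu(B) = 4.
  (mu x nu)(A x B) = 4 * 4 = 16.

16


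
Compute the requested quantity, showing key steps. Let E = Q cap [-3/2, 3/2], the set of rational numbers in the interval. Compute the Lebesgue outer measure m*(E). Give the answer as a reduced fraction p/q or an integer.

The set Q cap [-3/2, 3/2] is countable (a subset of the countable set Q). Lebesgue outer measure of any countable set is 0: each singleton {q} has m*({q}) = 0, and by countable subadditivity m*(union_k {q_k}) <= sum_k m*({q_k}) = sum_k 0 = 0. The reverse inequality m*(E) >= 0 is automatic. So m*(Q cap [-3/2, 3/2]) = 0.

0


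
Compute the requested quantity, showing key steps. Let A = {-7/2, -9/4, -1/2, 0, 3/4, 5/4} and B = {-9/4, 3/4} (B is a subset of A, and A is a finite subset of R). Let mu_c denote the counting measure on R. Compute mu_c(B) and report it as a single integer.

Counting measure assigns mu_c(E) = |E| (number of elements) when E is finite.
B has 2 element(s), so mu_c(B) = 2.

2


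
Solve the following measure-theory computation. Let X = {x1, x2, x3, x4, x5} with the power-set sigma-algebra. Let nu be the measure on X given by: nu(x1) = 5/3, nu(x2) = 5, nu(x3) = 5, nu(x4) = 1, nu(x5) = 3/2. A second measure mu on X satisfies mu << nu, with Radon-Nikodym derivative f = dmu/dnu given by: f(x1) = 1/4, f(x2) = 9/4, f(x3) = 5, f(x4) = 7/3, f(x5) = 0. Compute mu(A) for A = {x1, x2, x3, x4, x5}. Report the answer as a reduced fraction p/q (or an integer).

By the defining property of the Radon-Nikodym derivative, for every measurable set A,
  mu(A) = integral_A f dnu.
Since nu is a discrete measure concentrated on the atoms of X, the integral over A reduces to the sum
  mu(A) = sum_{x in A} f(x) * nu({x}).
Computing each term:
  x1: f(x1) * nu(x1) = 1/4 * 5/3 = 5/12.
  x2: f(x2) * nu(x2) = 9/4 * 5 = 45/4.
  x3: f(x3) * nu(x3) = 5 * 5 = 25.
  x4: f(x4) * nu(x4) = 7/3 * 1 = 7/3.
  x5: f(x5) * nu(x5) = 0 * 3/2 = 0.
Summing: mu(A) = 5/12 + 45/4 + 25 + 7/3 + 0 = 39.

39


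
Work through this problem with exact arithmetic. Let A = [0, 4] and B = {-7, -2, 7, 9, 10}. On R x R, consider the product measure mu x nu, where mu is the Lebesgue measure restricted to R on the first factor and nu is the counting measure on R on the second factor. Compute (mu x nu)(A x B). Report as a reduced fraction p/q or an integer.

For a measurable rectangle A x B, the product measure satisfies
  (mu x nu)(A x B) = mu(A) * nu(B).
  mu(A) = 4.
  nu(B) = 5.
  (mu x nu)(A x B) = 4 * 5 = 20.

20


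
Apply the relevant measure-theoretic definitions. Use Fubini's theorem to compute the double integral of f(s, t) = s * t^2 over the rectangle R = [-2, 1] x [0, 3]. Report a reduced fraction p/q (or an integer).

f(s, t) is a tensor product of a function of s and a function of t, and both factors are bounded continuous (hence Lebesgue integrable) on the rectangle, so Fubini's theorem applies:
  integral_R f d(m x m) = (integral_a1^b1 s ds) * (integral_a2^b2 t^2 dt).
Inner integral in s: integral_{-2}^{1} s ds = (1^2 - (-2)^2)/2
  = -3/2.
Inner integral in t: integral_{0}^{3} t^2 dt = (3^3 - 0^3)/3
  = 9.
Product: (-3/2) * (9) = -27/2.

-27/2


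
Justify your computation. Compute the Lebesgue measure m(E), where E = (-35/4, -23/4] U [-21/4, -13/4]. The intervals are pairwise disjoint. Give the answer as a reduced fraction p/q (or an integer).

For pairwise disjoint intervals, m(union_i I_i) = sum_i m(I_i),
and m is invariant under swapping open/closed endpoints (single points have measure 0).
So m(E) = sum_i (b_i - a_i).
  I_1 has length -23/4 - (-35/4) = 3.
  I_2 has length -13/4 - (-21/4) = 2.
Summing:
  m(E) = 3 + 2 = 5.

5


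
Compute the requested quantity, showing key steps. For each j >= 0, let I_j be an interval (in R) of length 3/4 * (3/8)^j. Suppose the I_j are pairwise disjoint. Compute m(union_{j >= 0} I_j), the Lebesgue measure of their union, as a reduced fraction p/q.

By countable additivity of the Lebesgue measure on pairwise disjoint measurable sets,
  m(union_{j >= 0} I_j) = sum_{j >= 0} m(I_j) = sum_{j >= 0} a * r^j,
  with a = 3/4 and r = 3/8.
Since 0 < r = 3/8 < 1, the geometric series converges:
  sum_{j >= 0} a * r^j = a / (1 - r).
  = 3/4 / (1 - 3/8)
  = 3/4 / (5/8)
  = 6/5.

6/5
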